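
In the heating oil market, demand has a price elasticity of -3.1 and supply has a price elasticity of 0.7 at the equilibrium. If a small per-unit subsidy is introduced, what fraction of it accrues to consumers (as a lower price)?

Consumer share = 7/38

For a small subsidy around the equilibrium, the benefit split depends on the relative slopes, which at a point are proportional to the elasticities.
Buyer share = εs/(εs + |εd|) = 0.7/(0.7 + 3.1) = 7/38; seller share = |εd|/(εs + |εd|) = 31/38.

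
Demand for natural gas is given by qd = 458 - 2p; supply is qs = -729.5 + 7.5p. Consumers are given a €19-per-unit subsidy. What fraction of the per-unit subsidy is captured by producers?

Pre-subsidy: 458 - 2p = -729.5 + 7.5p gives p* = 125, q* = 208.
With the rebate, buyers effectively pay pb = ps − 19, where ps is the price sellers receive.
Demand in terms of ps becomes qd = 458 − 2(ps − 19) = 496 - 2ps. Setting this equal to supply: 496 - 2ps = -729.5 + 7.5ps, so ps = 129.
Buyers pay pb = 129 − 19 = 110; q' = -729.5 + 7.5·129 = 238.
Buyers' price falls by p* − pb = 125 − 110 = 15; sellers' price rises by ps − p* = 129 − 125 = 4.
So producers capture 4/19 = 4/19 of each unit of subsidy.

Producer share = 4/19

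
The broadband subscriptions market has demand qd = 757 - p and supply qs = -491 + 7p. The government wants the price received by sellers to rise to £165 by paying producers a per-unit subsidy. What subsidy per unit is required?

At a seller price of 165, quantity supplied is -491 + 7·165 = 664.
Buyers absorb 664 only when they pay pb with 757 − 1·pb = 664, i.e. pb = 93.
s = ps − pb = 165 − 93 = 72.

Required subsidy s = £72 per unit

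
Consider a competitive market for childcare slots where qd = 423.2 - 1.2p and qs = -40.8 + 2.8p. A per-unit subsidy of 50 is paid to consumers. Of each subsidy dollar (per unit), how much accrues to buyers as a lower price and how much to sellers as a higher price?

Pre-subsidy: 423.2 - 1.2p = -40.8 + 2.8p gives p* = 116, q* = 284.
With the rebate, buyers effectively pay pb = ps − 50, where ps is the price sellers receive.
Demand in terms of ps becomes qd = 423.2 − 1.2(ps − 50) = 483.2 - 1.2ps. Setting this equal to supply: 483.2 - 1.2ps = -40.8 + 2.8ps, so ps = 131.
Buyers pay pb = 131 − 50 = 81; q' = -40.8 + 2.8·131 = 326.
Buyers' price falls by p* − pb = 116 − 81 = 35; sellers' price rises by ps − p* = 131 − 116 = 15.

Buyers gain 35 per unit; sellers gain 15 per unit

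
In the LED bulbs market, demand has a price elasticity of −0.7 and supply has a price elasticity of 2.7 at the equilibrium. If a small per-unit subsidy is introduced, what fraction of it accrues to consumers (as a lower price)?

For a small subsidy around the equilibrium, the benefit split depends on the relative slopes, which at a point are proportional to the elasticities.
Buyer share = εs/(εs + |εd|) = 2.7/(2.7 + 0.7) = 27/34; seller share = |εd|/(εs + |εd|) = 7/34.

Consumer share = 27/34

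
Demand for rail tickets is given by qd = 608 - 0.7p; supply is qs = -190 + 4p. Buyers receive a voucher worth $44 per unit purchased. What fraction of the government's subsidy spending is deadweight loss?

DWL / government spending = 28/1101

Pre-subsidy: 608 - 0.7p = -190 + 4p gives p* = 7980/47, q* = 22990/47.
With the rebate, buyers effectively pay pb = ps − 44, where ps is the price sellers receive.
Demand in terms of ps becomes qd = 608 − 0.7(ps − 44) = 638.8 - 0.7ps. Setting this equal to supply: 638.8 - 0.7ps = -190 + 4ps, so ps = 8288/47.
Buyers pay pb = 8288/47 − 44 = 6220/47; q' = -190 + 4·(8288/47) = 24222/47.
ΔCS = ½(22990/47 + 24222/47)(7980/47 − 6220/47) = 41546560/2209; ΔPS = ½(22990/47 + 24222/47)(8288/47 − 7980/47) = 7270648/2209.
Government spending = 44 × 24222/47 = 1065768/47.
DWL = ½ × 44 × (24222/47 − 22990/47) = 27104/47; fraction = (27104/47) / (1065768/47) = 28/1101.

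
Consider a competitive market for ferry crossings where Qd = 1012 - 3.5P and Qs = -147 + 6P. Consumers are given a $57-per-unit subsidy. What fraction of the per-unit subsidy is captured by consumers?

Consumer share = 12/19

Pre-subsidy: 1012 - 3.5P = -147 + 6P gives P* = 122, Q* = 585.
With the rebate, buyers effectively pay Pb = Ps − 57, where Ps is the price sellers receive.
Demand in terms of Ps becomes Qd = 1012 − 3.5(Ps − 57) = 1211.5 - 3.5Ps. Setting this equal to supply: 1211.5 - 3.5Ps = -147 + 6Ps, so Ps = 143.
Buyers pay Pb = 143 − 57 = 86; Q' = -147 + 6·143 = 711.
Buyers' price falls by P* − Pb = 122 − 86 = 36; sellers' price rises by Ps − P* = 143 − 122 = 21.
So consumers capture 36/57 = 12/19 of each unit of subsidy.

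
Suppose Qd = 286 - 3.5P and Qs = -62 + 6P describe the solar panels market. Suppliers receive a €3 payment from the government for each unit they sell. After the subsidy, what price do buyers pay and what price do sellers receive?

Pre-subsidy: 286 - 3.5P = -62 + 6P gives P* = 696/19, Q* = 2998/19.
With the subsidy, sellers receive Ps = Pb + 3 for each unit, where Pb is the price buyers pay.
Supply in terms of Pb becomes Qs = -62 + 6(Pb + 3) = -44 + 6Pb. Setting this equal to demand: 286 - 3.5Pb = -44 + 6Pb, so Pb = 660/19.
Sellers receive Ps = 660/19 + 3 = 717/19; Q' = 286 − 3.5·(660/19) = 3124/19.

Buyers pay 660/19; sellers receive 717/19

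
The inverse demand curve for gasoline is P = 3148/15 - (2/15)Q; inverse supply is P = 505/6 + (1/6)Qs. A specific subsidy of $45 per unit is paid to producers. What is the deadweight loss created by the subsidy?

Pre-subsidy: 3148/15 - (2/15)Q = 505/6 + (1/6)Q gives Q* = 419 and P* = 154.
With the subsidy, sellers receive Ps = Pb + 45 for each unit, where Pb is the price buyers pay.
On the curves, Pb = 3148/15 - (2/15)Q and Ps = 505/6 + (1/6)Q; the wedge Ps − Pb = 45 gives 505/6 + (1/6)Q − (3148/15 - (2/15)Q) = 45, so Q' = 569.
Then Pb = 3148/15 − (2/15)·569 = 134 and Ps = 505/6 + (1/6)·569 = 179.
The subsidy expands output by 569 − 419 = 150 past the efficient level; on those units the gap between marginal cost and willingness to pay runs from 0 up to 45.
DWL = ½ × 45 × 150 = 3375.

Deadweight loss = $3375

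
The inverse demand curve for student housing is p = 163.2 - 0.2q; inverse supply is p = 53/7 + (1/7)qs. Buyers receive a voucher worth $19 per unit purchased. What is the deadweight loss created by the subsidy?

Deadweight loss = 12635/24

Pre-subsidy: 163.2 - 0.2q = 53/7 + (1/7)q gives q* = 5447/12 and p* = 869/12.
With the rebate, buyers effectively pay pb = ps − 19, where ps is the price sellers receive.
On the curves, pb = 163.2 - 0.2q and ps = 53/7 + (1/7)q; the wedge ps − pb = 19 gives 53/7 + (1/7)q − (163.2 - 0.2q) = 19, so q' = 1528/3.
Then pb = 163.2 − 0.2·(1528/3) = 184/3 and ps = 53/7 + (1/7)·(1528/3) = 241/3.
The subsidy expands output by 1528/3 − 5447/12 = 665/12 past the efficient level; on those units the gap between marginal cost and willingness to pay runs from 0 up to 19.
DWL = ½ × 19 × 665/12 = 12635/24.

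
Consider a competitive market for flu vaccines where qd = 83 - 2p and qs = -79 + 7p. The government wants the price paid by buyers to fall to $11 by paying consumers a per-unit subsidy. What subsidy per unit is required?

At a buyer price of 11, quantity demanded is 83 − 2·11 = 61.
Sellers supply 61 only when they receive ps with -79 + 7·ps = 61, i.e. ps = 20.
s = ps − pb = 20 − 11 = 9.

Required subsidy s = $9 per unit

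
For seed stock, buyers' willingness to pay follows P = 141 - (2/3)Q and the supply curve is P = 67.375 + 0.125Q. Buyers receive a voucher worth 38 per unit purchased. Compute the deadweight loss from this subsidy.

Deadweight loss = 912

Pre-subsidy: 141 - (2/3)Q = 67.375 + 0.125Q gives Q* = 93 and P* = 79.
With the rebate, buyers effectively pay Pb = Ps − 38, where Ps is the price sellers receive.
On the curves, Pb = 141 - (2/3)Q and Ps = 67.375 + 0.125Q; the wedge Ps − Pb = 38 gives 67.375 + 0.125Q − (141 - (2/3)Q) = 38, so Q' = 141.
Then Pb = 141 − (2/3)·141 = 47 and Ps = 67.375 + 0.125·141 = 85.
The subsidy expands output by 141 − 93 = 48 past the efficient level; on those units the gap between marginal cost and willingness to pay runs from 0 up to 38.
DWL = ½ × 38 × 48 = 912.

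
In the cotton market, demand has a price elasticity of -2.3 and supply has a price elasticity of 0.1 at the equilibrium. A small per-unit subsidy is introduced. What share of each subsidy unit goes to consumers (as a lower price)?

For a small subsidy around the equilibrium, the benefit split depends on the relative slopes, which at a point are proportional to the elasticities.
Buyer share = εs/(εs + |εd|) = 0.1/(0.1 + 2.3) = 1/24; seller share = |εd|/(εs + |εd|) = 23/24.

Consumer share = 1/24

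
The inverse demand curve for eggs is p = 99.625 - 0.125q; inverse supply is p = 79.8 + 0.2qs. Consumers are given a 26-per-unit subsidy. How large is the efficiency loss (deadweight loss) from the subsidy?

Deadweight loss = 1040

Pre-subsidy: 99.625 - 0.125q = 79.8 + 0.2q gives q* = 61 and p* = 92.
With the rebate, buyers effectively pay pb = ps − 26, where ps is the price sellers receive.
On the curves, pb = 99.625 - 0.125q and ps = 79.8 + 0.2q; the wedge ps − pb = 26 gives 79.8 + 0.2q − (99.625 - 0.125q) = 26, so q' = 141.
Then pb = 99.625 − 0.125·141 = 82 and ps = 79.8 + 0.2·141 = 108.
The subsidy expands output by 141 − 61 = 80 past the efficient level; on those units the gap between marginal cost and willingness to pay runs from 0 up to 26.
DWL = ½ × 26 × 80 = 1040.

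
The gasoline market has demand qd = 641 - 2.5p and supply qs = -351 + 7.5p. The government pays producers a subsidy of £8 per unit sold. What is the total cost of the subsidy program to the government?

Pre-subsidy: 641 - 2.5p = -351 + 7.5p gives p* = 99.2, q* = 393.
With the subsidy, sellers receive ps = pb + 8 for each unit, where pb is the price buyers pay.
Supply in terms of pb becomes qs = -351 + 7.5(pb + 8) = -291 + 7.5pb. Setting this equal to demand: 641 - 2.5pb = -291 + 7.5pb, so pb = 93.2.
Sellers receive ps = 93.2 + 8 = 101.2; q' = 641 − 2.5·93.2 = 408.
Government outlay = subsidy × quantity = 8 × 408 = 3264.

Government cost = £3264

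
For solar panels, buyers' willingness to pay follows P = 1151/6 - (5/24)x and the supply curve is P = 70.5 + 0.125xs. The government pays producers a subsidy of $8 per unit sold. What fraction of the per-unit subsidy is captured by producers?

Pre-subsidy: 1151/6 - (5/24)x = 70.5 + 0.125x gives x* = 364 and P* = 116.
With the subsidy, sellers receive Ps = Pb + 8 for each unit, where Pb is the price buyers pay.
On the curves, Pb = 1151/6 - (5/24)x and Ps = 70.5 + 0.125x; the wedge Ps − Pb = 8 gives 70.5 + 0.125x − (1151/6 - (5/24)x) = 8, so x' = 388.
Then Pb = 1151/6 − (5/24)·388 = 111 and Ps = 70.5 + 0.125·388 = 119.
Buyers' price falls by P* − Pb = 116 − 111 = 5; sellers' price rises by Ps − P* = 119 − 116 = 3.
So producers capture 3/8 = 0.375 of each unit of subsidy.

Producer share = 0.375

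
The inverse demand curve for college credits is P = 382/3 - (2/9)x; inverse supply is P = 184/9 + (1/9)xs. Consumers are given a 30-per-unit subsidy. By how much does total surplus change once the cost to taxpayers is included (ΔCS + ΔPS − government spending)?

Pre-subsidy: 382/3 - (2/9)x = 184/9 + (1/9)x gives x* = 962/3 and P* = 1514/27.
With the rebate, buyers effectively pay Pb = Ps − 30, where Ps is the price sellers receive.
On the curves, Pb = 382/3 - (2/9)x and Ps = 184/9 + (1/9)x; the wedge Ps − Pb = 30 gives 184/9 + (1/9)x − (382/3 - (2/9)x) = 30, so x' = 1232/3.
Then Pb = 382/3 − (2/9)·(1232/3) = 974/27 and Ps = 184/9 + (1/9)·(1232/3) = 1784/27.
ΔCS = ½(962/3 + 1232/3)(1514/27 − 974/27) = 21940/3; ΔPS = ½(962/3 + 1232/3)(1784/27 − 1514/27) = 10970/3.
Government spending = 30 × 1232/3 = 12320.
Net change = 21940/3 + 10970/3 − 12320 = -1350. The loss equals the DWL triangle ½·30·90.

Net change in total surplus = -1350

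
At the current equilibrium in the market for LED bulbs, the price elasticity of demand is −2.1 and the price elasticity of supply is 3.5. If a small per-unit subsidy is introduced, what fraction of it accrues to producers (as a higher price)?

For a small subsidy around the equilibrium, the benefit split depends on the relative slopes, which at a point are proportional to the elasticities.
Buyer share = εs/(εs + |εd|) = 3.5/(3.5 + 2.1) = 0.625; seller share = |εd|/(εs + |εd|) = 0.375.
So producers capture 0.375 of the subsidy.

Producer share = 0.375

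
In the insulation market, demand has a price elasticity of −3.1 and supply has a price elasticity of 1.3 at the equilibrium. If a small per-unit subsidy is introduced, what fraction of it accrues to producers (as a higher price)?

For a small subsidy around the equilibrium, the benefit split depends on the relative slopes, which at a point are proportional to the elasticities.
Buyer share = εs/(εs + |εd|) = 1.3/(1.3 + 3.1) = 13/44; seller share = |εd|/(εs + |εd|) = 31/44.
So producers capture 31/44 of the subsidy.

Producer share = 31/44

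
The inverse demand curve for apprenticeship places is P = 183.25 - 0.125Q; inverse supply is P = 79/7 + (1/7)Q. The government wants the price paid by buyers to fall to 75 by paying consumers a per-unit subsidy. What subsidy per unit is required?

Required subsidy s = 60 per unit

At a buyer price of 75, quantity demanded is 1466 − 8·75 = 866.
Sellers supply 866 only when they receive Ps = 79/7 + (1/7)·866 = 135.
s = Ps − Pb = 135 − 75 = 60.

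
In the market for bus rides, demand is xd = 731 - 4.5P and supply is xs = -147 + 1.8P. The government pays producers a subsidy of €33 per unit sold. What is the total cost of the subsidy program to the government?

Pre-subsidy: 731 - 4.5P = -147 + 1.8P gives P* = 8780/63, x* = 727/7.
With the subsidy, sellers receive Ps = Pb + 33 for each unit, where Pb is the price buyers pay.
Supply in terms of Pb becomes xs = -147 + 1.8(Pb + 33) = -87.6 + 1.8Pb. Setting this equal to demand: 731 - 4.5Pb = -87.6 + 1.8Pb, so Pb = 8186/63.
Sellers receive Ps = 8186/63 + 33 = 10265/63; x' = 731 − 4.5·(8186/63) = 1024/7.
Government outlay = subsidy × quantity = 33 × 1024/7 = 33792/7.

Government cost = 33792/7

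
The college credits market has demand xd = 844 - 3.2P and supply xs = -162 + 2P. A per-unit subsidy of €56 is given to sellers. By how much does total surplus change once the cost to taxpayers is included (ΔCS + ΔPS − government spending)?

Net change in total surplus = -25088/13

Pre-subsidy: 844 - 3.2P = -162 + 2P gives P* = 2515/13, x* = 2924/13.
With the subsidy, sellers receive Ps = Pb + 56 for each unit, where Pb is the price buyers pay.
Supply in terms of Pb becomes xs = -162 + 2(Pb + 56) = -50 + 2Pb. Setting this equal to demand: 844 - 3.2Pb = -50 + 2Pb, so Pb = 2235/13.
Sellers receive Ps = 2235/13 + 56 = 2963/13; x' = 844 − 3.2·(2235/13) = 3820/13.
ΔCS = ½(2924/13 + 3820/13)(2515/13 − 2235/13) = 944160/169; ΔPS = ½(2924/13 + 3820/13)(2963/13 − 2515/13) = 1510656/169.
Government spending = 56 × 3820/13 = 213920/13.
Net change = 944160/169 + 1510656/169 − 213920/13 = -25088/13. The loss equals the DWL triangle ½·56·896/13.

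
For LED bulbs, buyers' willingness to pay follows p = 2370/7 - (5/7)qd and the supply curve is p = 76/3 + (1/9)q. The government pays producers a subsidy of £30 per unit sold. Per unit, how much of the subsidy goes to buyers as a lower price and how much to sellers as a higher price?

Pre-subsidy: 2370/7 - (5/7)q = 76/3 + (1/9)q gives q* = 379.5 and p* = 67.5.
With the subsidy, sellers receive ps = pb + 30 for each unit, where pb is the price buyers pay.
On the curves, pb = 2370/7 - (5/7)q and ps = 76/3 + (1/9)q; the wedge ps − pb = 30 gives 76/3 + (1/9)q − (2370/7 - (5/7)q) = 30, so q' = 5406/13.
Then pb = 2370/7 − (5/7)·(5406/13) = 540/13 and ps = 76/3 + (1/9)·(5406/13) = 930/13.
Buyers' price falls by p* − pb = 67.5 − 540/13 = 675/26; sellers' price rises by ps − p* = 930/13 − 67.5 = 105/26.

Buyers gain 675/26 per unit; sellers gain 105/26 per unit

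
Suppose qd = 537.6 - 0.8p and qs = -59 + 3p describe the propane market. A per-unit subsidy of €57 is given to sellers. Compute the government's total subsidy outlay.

Government cost = €25536

Pre-subsidy: 537.6 - 0.8p = -59 + 3p gives p* = 157, q* = 412.
With the subsidy, sellers receive ps = pb + 57 for each unit, where pb is the price buyers pay.
Supply in terms of pb becomes qs = -59 + 3(pb + 57) = 112 + 3pb. Setting this equal to demand: 537.6 - 0.8pb = 112 + 3pb, so pb = 112.
Sellers receive ps = 112 + 57 = 169; q' = 537.6 − 0.8·112 = 448.
Government outlay = subsidy × quantity = 57 × 448 = 25536.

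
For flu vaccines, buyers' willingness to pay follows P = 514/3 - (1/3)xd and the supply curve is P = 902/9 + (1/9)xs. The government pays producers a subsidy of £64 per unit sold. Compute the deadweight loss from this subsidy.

Pre-subsidy: 514/3 - (1/3)x = 902/9 + (1/9)x gives x* = 160 and P* = 118.
With the subsidy, sellers receive Ps = Pb + 64 for each unit, where Pb is the price buyers pay.
On the curves, Pb = 514/3 - (1/3)x and Ps = 902/9 + (1/9)x; the wedge Ps − Pb = 64 gives 902/9 + (1/9)x − (514/3 - (1/3)x) = 64, so x' = 304.
Then Pb = 514/3 − (1/3)·304 = 70 and Ps = 902/9 + (1/9)·304 = 134.
The subsidy expands output by 304 − 160 = 144 past the efficient level; on those units the gap between marginal cost and willingness to pay runs from 0 up to 64.
DWL = ½ × 64 × 144 = 4608.

Deadweight loss = £4608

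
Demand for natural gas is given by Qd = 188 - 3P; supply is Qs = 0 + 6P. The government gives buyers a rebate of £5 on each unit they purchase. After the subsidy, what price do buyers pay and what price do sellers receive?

Buyers pay 158/9; sellers receive 203/9

Pre-subsidy: 188 - 3P = 0 + 6P gives P* = 188/9, Q* = 376/3.
With the rebate, buyers effectively pay Pb = Ps − 5, where Ps is the price sellers receive.
Demand in terms of Ps becomes Qd = 188 − 3(Ps − 5) = 203 - 3Ps. Setting this equal to supply: 203 - 3Ps = 0 + 6Ps, so Ps = 203/9.
Buyers pay Pb = 203/9 − 5 = 158/9; Q' = 0 + 6·(203/9) = 406/3.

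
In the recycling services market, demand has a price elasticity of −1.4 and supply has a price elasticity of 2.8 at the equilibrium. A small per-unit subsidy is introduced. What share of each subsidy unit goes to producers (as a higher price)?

For a small subsidy around the equilibrium, the benefit split depends on the relative slopes, which at a point are proportional to the elasticities.
Buyer share = εs/(εs + |εd|) = 2.8/(2.8 + 1.4) = 2/3; seller share = |εd|/(εs + |εd|) = 1/3.
So producers capture 1/3 of the subsidy.

Producer share = 1/3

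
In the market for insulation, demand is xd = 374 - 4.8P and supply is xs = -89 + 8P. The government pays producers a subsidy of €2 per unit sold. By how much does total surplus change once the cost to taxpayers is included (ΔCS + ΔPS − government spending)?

Pre-subsidy: 374 - 4.8P = -89 + 8P gives P* = 36.171875, x* = 200.375.
With the subsidy, sellers receive Ps = Pb + 2 for each unit, where Pb is the price buyers pay.
Supply in terms of Pb becomes xs = -89 + 8(Pb + 2) = -73 + 8Pb. Setting this equal to demand: 374 - 4.8Pb = -73 + 8Pb, so Pb = 34.921875.
Sellers receive Ps = 34.921875 + 2 = 36.921875; x' = 374 − 4.8·34.921875 = 206.375.
ΔCS = ½(200.375 + 206.375)(36.171875 − 34.921875) = 254.21875; ΔPS = ½(200.375 + 206.375)(36.921875 − 36.171875) = 152.53125.
Government spending = 2 × 206.375 = 412.75.
Net change = 254.21875 + 152.53125 − 412.75 = -6. The loss equals the DWL triangle ½·2·6.

Net change in total surplus = -€6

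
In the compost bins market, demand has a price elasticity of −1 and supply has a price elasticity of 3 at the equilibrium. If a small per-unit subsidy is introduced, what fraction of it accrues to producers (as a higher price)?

Producer share = 0.25

For a small subsidy around the equilibrium, the benefit split depends on the relative slopes, which at a point are proportional to the elasticities.
Buyer share = εs/(εs + |εd|) = 3/(3 + 1) = 0.75; seller share = |εd|/(εs + |εd|) = 0.25.
So producers capture 0.25 of the subsidy.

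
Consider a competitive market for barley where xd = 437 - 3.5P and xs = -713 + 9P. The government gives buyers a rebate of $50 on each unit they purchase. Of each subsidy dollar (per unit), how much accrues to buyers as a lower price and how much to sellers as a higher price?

Pre-subsidy: 437 - 3.5P = -713 + 9P gives P* = 92, x* = 115.
With the rebate, buyers effectively pay Pb = Ps − 50, where Ps is the price sellers receive.
Demand in terms of Ps becomes xd = 437 − 3.5(Ps − 50) = 612 - 3.5Ps. Setting this equal to supply: 612 - 3.5Ps = -713 + 9Ps, so Ps = 106.
Buyers pay Pb = 106 − 50 = 56; x' = -713 + 9·106 = 241.
Buyers' price falls by P* − Pb = 92 − 56 = 36; sellers' price rises by Ps − P* = 106 − 92 = 14.

Buyers gain $36 per unit; sellers gain $14 per unit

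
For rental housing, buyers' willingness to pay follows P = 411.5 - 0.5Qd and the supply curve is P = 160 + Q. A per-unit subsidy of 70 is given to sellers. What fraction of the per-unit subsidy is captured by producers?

Producer share = 2/3

Pre-subsidy: 411.5 - 0.5Q = 160 + Q gives Q* = 503/3 and P* = 983/3.
With the subsidy, sellers receive Ps = Pb + 70 for each unit, where Pb is the price buyers pay.
On the curves, Pb = 411.5 - 0.5Q and Ps = 160 + Q; the wedge Ps − Pb = 70 gives 160 + Q − (411.5 - 0.5Q) = 70, so Q' = 643/3.
Then Pb = 411.5 − 0.5·(643/3) = 913/3 and Ps = 160 + 1·(643/3) = 1123/3.
Buyers' price falls by P* − Pb = 983/3 − 913/3 = 70/3; sellers' price rises by Ps − P* = 1123/3 − 983/3 = 140/3.
So producers capture (140/3)/70 = 2/3 of each unit of subsidy.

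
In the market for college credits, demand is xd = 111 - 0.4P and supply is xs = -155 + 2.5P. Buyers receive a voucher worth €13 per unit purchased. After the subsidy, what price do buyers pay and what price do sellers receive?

Buyers pay 2335/29; sellers receive 2712/29

Pre-subsidy: 111 - 0.4P = -155 + 2.5P gives P* = 2660/29, x* = 2155/29.
With the rebate, buyers effectively pay Pb = Ps − 13, where Ps is the price sellers receive.
Demand in terms of Ps becomes xd = 111 − 0.4(Ps − 13) = 116.2 - 0.4Ps. Setting this equal to supply: 116.2 - 0.4Ps = -155 + 2.5Ps, so Ps = 2712/29.
Buyers pay Pb = 2712/29 − 13 = 2335/29; x' = -155 + 2.5·(2712/29) = 2285/29.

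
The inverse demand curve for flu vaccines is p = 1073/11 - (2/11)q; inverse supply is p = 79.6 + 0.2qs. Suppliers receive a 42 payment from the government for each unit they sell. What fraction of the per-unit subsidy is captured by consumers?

Consumer share = 10/21

Pre-subsidy: 1073/11 - (2/11)q = 79.6 + 0.2q gives q* = 47 and p* = 89.
With the subsidy, sellers receive ps = pb + 42 for each unit, where pb is the price buyers pay.
On the curves, pb = 1073/11 - (2/11)q and ps = 79.6 + 0.2q; the wedge ps − pb = 42 gives 79.6 + 0.2q − (1073/11 - (2/11)q) = 42, so q' = 157.
Then pb = 1073/11 − (2/11)·157 = 69 and ps = 79.6 + 0.2·157 = 111.
Buyers' price falls by p* − pb = 89 − 69 = 20; sellers' price rises by ps − p* = 111 − 89 = 22.
So consumers capture 20/42 = 10/21 of each unit of subsidy.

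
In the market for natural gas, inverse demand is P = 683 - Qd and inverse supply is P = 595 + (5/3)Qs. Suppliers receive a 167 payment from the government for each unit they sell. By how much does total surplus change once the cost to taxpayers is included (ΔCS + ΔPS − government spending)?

Pre-subsidy: 683 - Q = 595 + (5/3)Q gives Q* = 33 and P* = 650.
With the subsidy, sellers receive Ps = Pb + 167 for each unit, where Pb is the price buyers pay.
On the curves, Pb = 683 - Q and Ps = 595 + (5/3)Q; the wedge Ps − Pb = 167 gives 595 + (5/3)Q − (683 - Q) = 167, so Q' = 95.625.
Then Pb = 683 − 1·95.625 = 587.375 and Ps = 595 + (5/3)·95.625 = 754.375.
ΔCS = ½(33 + 95.625)(650 − 587.375) = 4027.5703125; ΔPS = ½(33 + 95.625)(754.375 − 650) = 6712.6171875.
Government spending = 167 × 95.625 = 15969.375.
Net change = 4027.5703125 + 6712.6171875 − 15969.375 = -5229.1875. The loss equals the DWL triangle ½·167·62.625.

Net change in total surplus = -5229.1875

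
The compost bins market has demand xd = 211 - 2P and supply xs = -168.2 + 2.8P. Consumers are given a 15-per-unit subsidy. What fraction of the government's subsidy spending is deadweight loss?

Pre-subsidy: 211 - 2P = -168.2 + 2.8P gives P* = 79, x* = 53.
With the rebate, buyers effectively pay Pb = Ps − 15, where Ps is the price sellers receive.
Demand in terms of Ps becomes xd = 211 − 2(Ps − 15) = 241 - 2Ps. Setting this equal to supply: 241 - 2Ps = -168.2 + 2.8Ps, so Ps = 85.25.
Buyers pay Pb = 85.25 − 15 = 70.25; x' = -168.2 + 2.8·85.25 = 70.5.
ΔCS = ½(53 + 70.5)(79 − 70.25) = 540.3125; ΔPS = ½(53 + 70.5)(85.25 − 79) = 385.9375.
Government spending = 15 × 70.5 = 1057.5.
DWL = ½ × 15 × (70.5 − 53) = 131.25; fraction = 131.25 / 1057.5 = 35/282.

DWL / government spending = 35/282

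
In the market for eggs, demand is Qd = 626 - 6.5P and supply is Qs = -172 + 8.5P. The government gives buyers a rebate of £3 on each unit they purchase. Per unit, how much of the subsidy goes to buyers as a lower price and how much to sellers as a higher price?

Pre-subsidy: 626 - 6.5P = -172 + 8.5P gives P* = 53.2, Q* = 280.2.
With the rebate, buyers effectively pay Pb = Ps − 3, where Ps is the price sellers receive.
Demand in terms of Ps becomes Qd = 626 − 6.5(Ps − 3) = 645.5 - 6.5Ps. Setting this equal to supply: 645.5 - 6.5Ps = -172 + 8.5Ps, so Ps = 54.5.
Buyers pay Pb = 54.5 − 3 = 51.5; Q' = -172 + 8.5·54.5 = 291.25.
Buyers' price falls by P* − Pb = 53.2 − 51.5 = 1.7; sellers' price rises by Ps − P* = 54.5 − 53.2 = 1.3.

Buyers gain £1.7 per unit; sellers gain £1.3 per unit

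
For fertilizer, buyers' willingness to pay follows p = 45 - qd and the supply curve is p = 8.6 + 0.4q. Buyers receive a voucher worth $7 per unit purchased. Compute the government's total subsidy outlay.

Government cost = $217

Pre-subsidy: 45 - q = 8.6 + 0.4q gives q* = 26 and p* = 19.
With the rebate, buyers effectively pay pb = ps − 7, where ps is the price sellers receive.
On the curves, pb = 45 - q and ps = 8.6 + 0.4q; the wedge ps − pb = 7 gives 8.6 + 0.4q − (45 - q) = 7, so q' = 31.
Then pb = 45 − 1·31 = 14 and ps = 8.6 + 0.4·31 = 21.
Government outlay = subsidy × quantity = 7 × 31 = 217.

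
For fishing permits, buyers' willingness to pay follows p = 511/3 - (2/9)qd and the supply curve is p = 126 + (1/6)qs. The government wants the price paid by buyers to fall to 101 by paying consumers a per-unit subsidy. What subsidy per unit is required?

At a buyer price of 101, quantity demanded is 766.5 − 4.5·101 = 312.
Sellers supply 312 only when they receive ps = 126 + (1/6)·312 = 178.
s = ps − pb = 178 − 101 = 77.

Required subsidy s = 77 per unit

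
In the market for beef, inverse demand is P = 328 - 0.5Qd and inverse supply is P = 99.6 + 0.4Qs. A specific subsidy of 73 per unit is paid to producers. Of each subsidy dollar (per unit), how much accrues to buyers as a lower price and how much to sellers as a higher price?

Buyers gain 365/9 per unit; sellers gain 292/9 per unit

Pre-subsidy: 328 - 0.5Q = 99.6 + 0.4Q gives Q* = 2284/9 and P* = 1810/9.
With the subsidy, sellers receive Ps = Pb + 73 for each unit, where Pb is the price buyers pay.
On the curves, Pb = 328 - 0.5Q and Ps = 99.6 + 0.4Q; the wedge Ps − Pb = 73 gives 99.6 + 0.4Q − (328 - 0.5Q) = 73, so Q' = 3014/9.
Then Pb = 328 − 0.5·(3014/9) = 1445/9 and Ps = 99.6 + 0.4·(3014/9) = 2102/9.
Buyers' price falls by P* − Pb = 1810/9 − 1445/9 = 365/9; sellers' price rises by Ps − P* = 2102/9 − 1810/9 = 292/9.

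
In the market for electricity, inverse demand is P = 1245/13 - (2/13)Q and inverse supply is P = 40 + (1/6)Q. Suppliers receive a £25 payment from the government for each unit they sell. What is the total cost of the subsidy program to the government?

Pre-subsidy: 1245/13 - (2/13)Q = 40 + (1/6)Q gives Q* = 174 and P* = 69.
With the subsidy, sellers receive Ps = Pb + 25 for each unit, where Pb is the price buyers pay.
On the curves, Pb = 1245/13 - (2/13)Q and Ps = 40 + (1/6)Q; the wedge Ps − Pb = 25 gives 40 + (1/6)Q − (1245/13 - (2/13)Q) = 25, so Q' = 252.
Then Pb = 1245/13 − (2/13)·252 = 57 and Ps = 40 + (1/6)·252 = 82.
Government outlay = subsidy × quantity = 25 × 252 = 6300.

Government cost = £6300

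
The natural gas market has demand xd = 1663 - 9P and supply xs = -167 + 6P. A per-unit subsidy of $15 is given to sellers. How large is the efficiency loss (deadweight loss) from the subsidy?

Deadweight loss = $405

Pre-subsidy: 1663 - 9P = -167 + 6P gives P* = 122, x* = 565.
With the subsidy, sellers receive Ps = Pb + 15 for each unit, where Pb is the price buyers pay.
Supply in terms of Pb becomes xs = -167 + 6(Pb + 15) = -77 + 6Pb. Setting this equal to demand: 1663 - 9Pb = -77 + 6Pb, so Pb = 116.
Sellers receive Ps = 116 + 15 = 131; x' = 1663 − 9·116 = 619.
The subsidy expands output by 619 − 565 = 54 past the efficient level; on those units the gap between marginal cost and willingness to pay runs from 0 up to 15.
DWL = ½ × 15 × 54 = 405.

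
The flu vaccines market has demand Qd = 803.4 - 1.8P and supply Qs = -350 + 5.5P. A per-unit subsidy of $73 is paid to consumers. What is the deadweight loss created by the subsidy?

Pre-subsidy: 803.4 - 1.8P = -350 + 5.5P gives P* = 158, Q* = 519.
With the rebate, buyers effectively pay Pb = Ps − 73, where Ps is the price sellers receive.
Demand in terms of Ps becomes Qd = 803.4 − 1.8(Ps − 73) = 934.8 - 1.8Ps. Setting this equal to supply: 934.8 - 1.8Ps = -350 + 5.5Ps, so Ps = 176.
Buyers pay Pb = 176 − 73 = 103; Q' = -350 + 5.5·176 = 618.
The subsidy expands output by 618 − 519 = 99 past the efficient level; on those units the gap between marginal cost and willingness to pay runs from 0 up to 73.
DWL = ½ × 73 × 99 = 3613.5.

Deadweight loss = $3613.5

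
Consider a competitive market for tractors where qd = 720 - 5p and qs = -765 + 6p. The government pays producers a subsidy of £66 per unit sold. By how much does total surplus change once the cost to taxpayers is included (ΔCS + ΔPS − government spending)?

Net change in total surplus = -£5940

Pre-subsidy: 720 - 5p = -765 + 6p gives p* = 135, q* = 45.
With the subsidy, sellers receive ps = pb + 66 for each unit, where pb is the price buyers pay.
Supply in terms of pb becomes qs = -765 + 6(pb + 66) = -369 + 6pb. Setting this equal to demand: 720 - 5pb = -369 + 6pb, so pb = 99.
Sellers receive ps = 99 + 66 = 165; q' = 720 − 5·99 = 225.
ΔCS = ½(45 + 225)(135 − 99) = 4860; ΔPS = ½(45 + 225)(165 − 135) = 4050.
Government spending = 66 × 225 = 14850.
Net change = 4860 + 4050 − 14850 = -5940. The loss equals the DWL triangle ½·66·180.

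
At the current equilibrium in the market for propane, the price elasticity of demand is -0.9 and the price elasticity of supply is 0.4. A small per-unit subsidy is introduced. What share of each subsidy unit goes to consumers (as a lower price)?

Consumer share = 4/13

For a small subsidy around the equilibrium, the benefit split depends on the relative slopes, which at a point are proportional to the elasticities.
Buyer share = εs/(εs + |εd|) = 0.4/(0.4 + 0.9) = 4/13; seller share = |εd|/(εs + |εd|) = 9/13.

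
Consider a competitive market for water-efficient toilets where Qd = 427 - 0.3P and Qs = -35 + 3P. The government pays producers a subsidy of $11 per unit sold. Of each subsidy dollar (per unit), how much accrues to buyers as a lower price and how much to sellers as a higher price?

Buyers gain $10 per unit; sellers gain $1 per unit

Pre-subsidy: 427 - 0.3P = -35 + 3P gives P* = 140, Q* = 385.
With the subsidy, sellers receive Ps = Pb + 11 for each unit, where Pb is the price buyers pay.
Supply in terms of Pb becomes Qs = -35 + 3(Pb + 11) = -2 + 3Pb. Setting this equal to demand: 427 - 0.3Pb = -2 + 3Pb, so Pb = 130.
Sellers receive Ps = 130 + 11 = 141; Q' = 427 − 0.3·130 = 388.
Buyers' price falls by P* − Pb = 140 − 130 = 10; sellers' price rises by Ps − P* = 141 − 140 = 1.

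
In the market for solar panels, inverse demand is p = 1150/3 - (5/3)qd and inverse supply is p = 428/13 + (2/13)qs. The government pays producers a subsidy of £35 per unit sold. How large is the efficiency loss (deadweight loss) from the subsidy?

Deadweight loss = 47775/142

Pre-subsidy: 1150/3 - (5/3)q = 428/13 + (2/13)q gives q* = 13666/71 and p* = 4440/71.
With the subsidy, sellers receive ps = pb + 35 for each unit, where pb is the price buyers pay.
On the curves, pb = 1150/3 - (5/3)q and ps = 428/13 + (2/13)q; the wedge ps − pb = 35 gives 428/13 + (2/13)q − (1150/3 - (5/3)q) = 35, so q' = 15031/71.
Then pb = 1150/3 − (5/3)·(15031/71) = 2165/71 and ps = 428/13 + (2/13)·(15031/71) = 4650/71.
The subsidy expands output by 15031/71 − 13666/71 = 1365/71 past the efficient level; on those units the gap between marginal cost and willingness to pay runs from 0 up to 35.
DWL = ½ × 35 × 1365/71 = 47775/142.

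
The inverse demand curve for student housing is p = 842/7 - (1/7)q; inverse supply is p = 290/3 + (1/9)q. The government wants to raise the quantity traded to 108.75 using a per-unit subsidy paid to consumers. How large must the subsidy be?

Required subsidy s = 4 per unit

At q = 108.75, from the demand curve buyers pay pb = 842/7 − (1/7)·108.75 = 104.75; from the supply curve sellers need ps = 290/3 + (1/9)·108.75 = 108.75.
The subsidy must fill the gap: s = ps − pb = 108.75 − 104.75 = 4.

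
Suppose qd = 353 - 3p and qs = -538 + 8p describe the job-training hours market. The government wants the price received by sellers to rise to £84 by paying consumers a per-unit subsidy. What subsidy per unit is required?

Required subsidy s = £11 per unit

At a seller price of 84, quantity supplied is -538 + 8·84 = 134.
Buyers absorb 134 only when they pay pb with 353 − 3·pb = 134, i.e. pb = 73.
s = ps − pb = 84 − 73 = 11.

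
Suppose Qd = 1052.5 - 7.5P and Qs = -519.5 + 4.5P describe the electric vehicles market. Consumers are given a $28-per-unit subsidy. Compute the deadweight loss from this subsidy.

Pre-subsidy: 1052.5 - 7.5P = -519.5 + 4.5P gives P* = 131, Q* = 70.
With the rebate, buyers effectively pay Pb = Ps − 28, where Ps is the price sellers receive.
Demand in terms of Ps becomes Qd = 1052.5 − 7.5(Ps − 28) = 1262.5 - 7.5Ps. Setting this equal to supply: 1262.5 - 7.5Ps = -519.5 + 4.5Ps, so Ps = 148.5.
Buyers pay Pb = 148.5 − 28 = 120.5; Q' = -519.5 + 4.5·148.5 = 148.75.
The subsidy expands output by 148.75 − 70 = 78.75 past the efficient level; on those units the gap between marginal cost and willingness to pay runs from 0 up to 28.
DWL = ½ × 28 × 78.75 = 1102.5.

Deadweight loss = $1102.5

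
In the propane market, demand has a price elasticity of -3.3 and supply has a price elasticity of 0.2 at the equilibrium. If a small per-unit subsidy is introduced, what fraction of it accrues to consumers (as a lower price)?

Consumer share = 2/35

For a small subsidy around the equilibrium, the benefit split depends on the relative slopes, which at a point are proportional to the elasticities.
Buyer share = εs/(εs + |εd|) = 0.2/(0.2 + 3.3) = 2/35; seller share = |εd|/(εs + |εd|) = 33/35.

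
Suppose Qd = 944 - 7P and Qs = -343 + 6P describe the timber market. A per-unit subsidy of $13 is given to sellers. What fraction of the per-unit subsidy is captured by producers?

Pre-subsidy: 944 - 7P = -343 + 6P gives P* = 99, Q* = 251.
With the subsidy, sellers receive Ps = Pb + 13 for each unit, where Pb is the price buyers pay.
Supply in terms of Pb becomes Qs = -343 + 6(Pb + 13) = -265 + 6Pb. Setting this equal to demand: 944 - 7Pb = -265 + 6Pb, so Pb = 93.
Sellers receive Ps = 93 + 13 = 106; Q' = 944 − 7·93 = 293.
Buyers' price falls by P* − Pb = 99 − 93 = 6; sellers' price rises by Ps − P* = 106 − 99 = 7.
So producers capture 7/13 = 7/13 of each unit of subsidy.

Producer share = 7/13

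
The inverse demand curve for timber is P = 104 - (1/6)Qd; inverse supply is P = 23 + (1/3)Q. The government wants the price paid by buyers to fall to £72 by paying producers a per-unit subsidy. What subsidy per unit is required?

Required subsidy s = £15 per unit

At a buyer price of 72, quantity demanded is 624 − 6·72 = 192.
Sellers supply 192 only when they receive Ps = 23 + (1/3)·192 = 87.
s = Ps − Pb = 87 − 72 = 15.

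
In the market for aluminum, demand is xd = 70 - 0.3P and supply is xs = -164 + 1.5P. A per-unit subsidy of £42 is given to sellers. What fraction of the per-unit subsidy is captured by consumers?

Consumer share = 5/6

Pre-subsidy: 70 - 0.3P = -164 + 1.5P gives P* = 130, x* = 31.
With the subsidy, sellers receive Ps = Pb + 42 for each unit, where Pb is the price buyers pay.
Supply in terms of Pb becomes xs = -164 + 1.5(Pb + 42) = -101 + 1.5Pb. Setting this equal to demand: 70 - 0.3Pb = -101 + 1.5Pb, so Pb = 95.
Sellers receive Ps = 95 + 42 = 137; x' = 70 − 0.3·95 = 41.5.
Buyers' price falls by P* − Pb = 130 − 95 = 35; sellers' price rises by Ps − P* = 137 − 130 = 7.
So consumers capture 35/42 = 5/6 of each unit of subsidy.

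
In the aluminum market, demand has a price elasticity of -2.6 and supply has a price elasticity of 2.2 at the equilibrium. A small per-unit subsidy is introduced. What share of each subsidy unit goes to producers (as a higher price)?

For a small subsidy around the equilibrium, the benefit split depends on the relative slopes, which at a point are proportional to the elasticities.
Buyer share = εs/(εs + |εd|) = 2.2/(2.2 + 2.6) = 11/24; seller share = |εd|/(εs + |εd|) = 13/24.
So producers capture 13/24 of the subsidy.

Producer share = 13/24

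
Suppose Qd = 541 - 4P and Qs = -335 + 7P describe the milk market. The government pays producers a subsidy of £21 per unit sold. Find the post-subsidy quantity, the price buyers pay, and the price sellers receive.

Q' = 3035/11; buyers pay 729/11; sellers receive 960/11

Pre-subsidy: 541 - 4P = -335 + 7P gives P* = 876/11, Q* = 2447/11.
With the subsidy, sellers receive Ps = Pb + 21 for each unit, where Pb is the price buyers pay.
Supply in terms of Pb becomes Qs = -335 + 7(Pb + 21) = -188 + 7Pb. Setting this equal to demand: 541 - 4Pb = -188 + 7Pb, so Pb = 729/11.
Sellers receive Ps = 729/11 + 21 = 960/11; Q' = 541 − 4·(729/11) = 3035/11.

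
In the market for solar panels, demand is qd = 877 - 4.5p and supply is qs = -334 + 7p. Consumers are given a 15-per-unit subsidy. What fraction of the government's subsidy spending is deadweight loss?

Pre-subsidy: 877 - 4.5p = -334 + 7p gives p* = 2422/23, q* = 9272/23.
With the rebate, buyers effectively pay pb = ps − 15, where ps is the price sellers receive.
Demand in terms of ps becomes qd = 877 − 4.5(ps − 15) = 944.5 - 4.5ps. Setting this equal to supply: 944.5 - 4.5ps = -334 + 7ps, so ps = 2557/23.
Buyers pay pb = 2557/23 − 15 = 2212/23; q' = -334 + 7·(2557/23) = 10217/23.
ΔCS = ½(9272/23 + 10217/23)(2422/23 − 2212/23) = 2046345/529; ΔPS = ½(9272/23 + 10217/23)(2557/23 − 2422/23) = 2631015/1058.
Government spending = 15 × 10217/23 = 153255/23.
DWL = ½ × 15 × (10217/23 − 9272/23) = 14175/46; fraction = (14175/46) / (153255/23) = 945/20434.

DWL / government spending = 945/20434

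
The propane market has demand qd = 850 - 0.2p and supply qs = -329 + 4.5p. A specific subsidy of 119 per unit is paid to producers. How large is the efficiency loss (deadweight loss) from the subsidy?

Pre-subsidy: 850 - 0.2p = -329 + 4.5p gives p* = 11790/47, q* = 37592/47.
With the subsidy, sellers receive ps = pb + 119 for each unit, where pb is the price buyers pay.
Supply in terms of pb becomes qs = -329 + 4.5(pb + 119) = 206.5 + 4.5pb. Setting this equal to demand: 850 - 0.2pb = 206.5 + 4.5pb, so pb = 6435/47.
Sellers receive ps = 6435/47 + 119 = 12028/47; q' = 850 − 0.2·(6435/47) = 38663/47.
The subsidy expands output by 38663/47 − 37592/47 = 1071/47 past the efficient level; on those units the gap between marginal cost and willingness to pay runs from 0 up to 119.
DWL = ½ × 119 × 1071/47 = 127449/94.

Deadweight loss = 127449/94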